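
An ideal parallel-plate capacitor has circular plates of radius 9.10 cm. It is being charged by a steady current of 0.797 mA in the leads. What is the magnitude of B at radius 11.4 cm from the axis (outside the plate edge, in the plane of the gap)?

1.40×10^-9 T

No conduction current crosses the gap, so I_d there equals the 7.97×10^-4 A in the leads.
Outside the plates the loop encloses all of I_d, so B·2πr = μ₀ I_d and B = 1.40×10^-9 T.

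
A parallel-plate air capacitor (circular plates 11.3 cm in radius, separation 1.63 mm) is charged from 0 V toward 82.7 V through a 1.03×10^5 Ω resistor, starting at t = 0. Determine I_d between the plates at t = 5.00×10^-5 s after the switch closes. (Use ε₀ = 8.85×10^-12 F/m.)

8.64×10^-5 A

C = ε₀A/d = (8.85×10^-12)(0.04011)/(1.63×10^-3) = 2.178×10^-10 F and τ = RC = 2.243×10^-5 s. I_d in the gap equals the RC charging current.
I_d(t) = (V₀/R) e^(−t/τ) = 8.029×10^-4 · e^(−2.229) = 8.64×10^-5 A.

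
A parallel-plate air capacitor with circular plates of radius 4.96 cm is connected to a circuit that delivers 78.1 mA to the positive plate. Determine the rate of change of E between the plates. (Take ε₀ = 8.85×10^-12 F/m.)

Charge continuity gives I_d = I = 0.0781 A between the plates.
Inverting I_d = ε₀ A dE/dt gives dE/dt = 0.0781 / (8.85×10^-12 · 7.729×10^-3) = 1.14×10^12 V/(m·s).

1.14×10^12 V/(m·s)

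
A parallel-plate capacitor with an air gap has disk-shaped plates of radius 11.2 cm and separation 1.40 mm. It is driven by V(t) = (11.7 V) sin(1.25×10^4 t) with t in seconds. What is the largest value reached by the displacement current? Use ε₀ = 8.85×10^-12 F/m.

(dE/dt)_max = V₀ω/d = 1.045×10^8 V/(m·s); ω = 1.25×10^4 rad/s.
I_d,max = ε₀ A (dE/dt)_max = (8.85×10^-12)(0.03941)(1.045×10^8) = 3.64×10^-5 A.

3.64×10^-5 A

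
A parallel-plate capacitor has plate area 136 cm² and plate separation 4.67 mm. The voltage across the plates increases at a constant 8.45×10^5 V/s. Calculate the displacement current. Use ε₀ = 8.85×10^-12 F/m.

2.18×10^-5 A

E = V/d so dE/dt = (dV/dt)/d = 1.809×10^8 V/(m·s), and I_d = ε₀ A dE/dt = (8.85×10^-12)(0.0136)(1.809×10^8) = 2.18×10^-5 A.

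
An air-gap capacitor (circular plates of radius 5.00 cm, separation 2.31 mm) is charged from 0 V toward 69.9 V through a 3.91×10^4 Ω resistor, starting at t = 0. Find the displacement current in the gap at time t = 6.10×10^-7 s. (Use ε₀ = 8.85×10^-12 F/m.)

C = ε₀A/d = (8.85×10^-12)(7.854×10^-3)/(2.31×10^-3) = 3.009×10^-11 F and τ = RC = 1.177×10^-6 s. I_d in the gap equals the RC charging current.
I_d(t) = (V₀/R) e^(−t/τ) = 1.788×10^-3 · e^(−0.5183) = 1.06×10^-3 A.

1.06×10^-3 A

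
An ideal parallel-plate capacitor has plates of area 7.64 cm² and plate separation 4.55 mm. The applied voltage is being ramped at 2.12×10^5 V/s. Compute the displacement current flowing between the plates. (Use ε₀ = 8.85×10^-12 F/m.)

3.15×10^-7 A

The displacement current equals the charging current C dV/dt. With C = ε₀A/d = (8.85×10^-12)(7.64×10^-4)/(4.55×10^-3) = 1.486×10^-12 F, I_d = (1.486×10^-12)(2.12×10^5) = 3.15×10^-7 A.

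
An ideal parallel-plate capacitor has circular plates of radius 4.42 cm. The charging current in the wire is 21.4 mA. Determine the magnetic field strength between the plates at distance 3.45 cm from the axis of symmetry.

7.56×10^-8 T

No conduction current crosses the gap, so I_d there equals the 0.0214 A in the leads.
An Ampèrian loop of radius r encloses a fraction (r/R)² of I_d. Then B·2πr = μ₀ I_d (r/R)², giving B = μ₀ I_d r/(2πR²) = 7.56×10^-8 T.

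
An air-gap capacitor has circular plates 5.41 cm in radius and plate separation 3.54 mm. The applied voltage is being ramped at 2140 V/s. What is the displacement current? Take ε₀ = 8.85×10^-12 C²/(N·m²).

4.92×10^-8 A

E = V/d so dE/dt = (dV/dt)/d = 6.045×10^5 V/(m·s), and I_d = ε₀ A dE/dt = (8.85×10^-12)(9.195×10^-3)(6.045×10^5) = 4.92×10^-8 A.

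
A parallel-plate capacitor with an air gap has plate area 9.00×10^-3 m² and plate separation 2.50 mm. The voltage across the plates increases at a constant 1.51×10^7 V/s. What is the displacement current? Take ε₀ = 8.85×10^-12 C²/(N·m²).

4.81×10^-4 A

E = V/d so dE/dt = (dV/dt)/d = 6.040×10^9 V/(m·s), and I_d = ε₀ A dE/dt = (8.85×10^-12)(9.00×10^-3)(6.040×10^9) = 4.81×10^-4 A.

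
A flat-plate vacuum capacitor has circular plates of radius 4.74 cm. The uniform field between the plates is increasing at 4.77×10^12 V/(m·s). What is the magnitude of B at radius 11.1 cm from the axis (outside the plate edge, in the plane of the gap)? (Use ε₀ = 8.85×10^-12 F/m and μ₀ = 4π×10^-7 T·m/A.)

5.37×10^-7 T

I_d = ε₀ dΦ_E/dt = ε₀ πR² (dE/dt) = (8.85×10^-12)(7.058×10^-3)(4.77×10^12) = 0.2979 A through the full plate area.
With r > R the enclosed displacement current is the full I_d; B = μ₀ I_d / (2πr) = 5.37×10^-7 T.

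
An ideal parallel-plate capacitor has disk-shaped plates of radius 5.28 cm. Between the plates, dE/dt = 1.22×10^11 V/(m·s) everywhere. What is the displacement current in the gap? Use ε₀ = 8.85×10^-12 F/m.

9.46×10^-3 A

With a uniform field, Φ_E = EA, so I_d = ε₀ A dE/dt = 9.46×10^-3 A.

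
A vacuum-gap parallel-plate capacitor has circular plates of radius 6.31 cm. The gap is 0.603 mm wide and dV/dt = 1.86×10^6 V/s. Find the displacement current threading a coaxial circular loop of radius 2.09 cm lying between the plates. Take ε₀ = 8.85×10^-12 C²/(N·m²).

dE/dt = (dV/dt)/d = 3.085×10^9 V/(m·s); I_d = ε₀(πR²)(dE/dt) = (8.85×10^-12)(0.01251)(3.085×10^9) = 3.416×10^-4 A.
Through an area πr² the displacement current is I_d·(πr²/πR²) = I_d (r/R)² = 3.75×10^-5 A.

3.75×10^-5 A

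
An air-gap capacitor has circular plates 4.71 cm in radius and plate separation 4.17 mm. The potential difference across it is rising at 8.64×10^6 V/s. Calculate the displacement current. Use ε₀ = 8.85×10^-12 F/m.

C = ε₀A/d = (8.85×10^-12)(6.969×10^-3)/(4.17×10^-3) = 1.479×10^-11 F.
I_d = C dV/dt = (1.479×10^-11)(8.64×10^6) = 1.28×10^-4 A.

1.28×10^-4 A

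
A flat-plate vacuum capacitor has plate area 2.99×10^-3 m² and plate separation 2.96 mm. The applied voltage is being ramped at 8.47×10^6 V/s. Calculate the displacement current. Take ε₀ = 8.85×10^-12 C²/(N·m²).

7.57×10^-5 A

E = V/d so dE/dt = (dV/dt)/d = 2.861×10^9 V/(m·s), and I_d = ε₀ A dE/dt = (8.85×10^-12)(2.99×10^-3)(2.861×10^9) = 7.57×10^-5 A.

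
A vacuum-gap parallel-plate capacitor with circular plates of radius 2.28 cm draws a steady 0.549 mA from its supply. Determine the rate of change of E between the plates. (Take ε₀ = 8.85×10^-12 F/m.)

3.80×10^10 V/(m·s)

By continuity, I_d in the gap equals the 0.549 mA flowing in the wire.
Since I_d = ε₀ A dE/dt, dE/dt = I_d/(ε₀A) = (5.49×10^-4)/((8.85×10^-12)(1.633×10^-3)) = 3.80×10^10 V/(m·s).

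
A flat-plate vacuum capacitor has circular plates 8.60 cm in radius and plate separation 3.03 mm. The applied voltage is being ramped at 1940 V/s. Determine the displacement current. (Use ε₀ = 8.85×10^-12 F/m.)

1.32×10^-7 A

The displacement current equals the charging current C dV/dt. With C = ε₀A/d = (8.85×10^-12)(0.02324)/(3.03×10^-3) = 6.788×10^-11 F, I_d = (6.788×10^-11)(1940) = 1.32×10^-7 A.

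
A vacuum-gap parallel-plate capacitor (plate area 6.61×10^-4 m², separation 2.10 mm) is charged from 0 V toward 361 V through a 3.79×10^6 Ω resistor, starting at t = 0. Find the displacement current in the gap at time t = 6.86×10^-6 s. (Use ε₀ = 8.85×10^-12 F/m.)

C = ε₀A/d = (8.85×10^-12)(6.61×10^-4)/(2.10×10^-3) = 2.786×10^-12 F and τ = RC = 1.056×10^-5 s. I_d in the gap equals the RC charging current.
I_d(t) = (V₀/R) e^(−t/τ) = 9.525×10^-5 · e^(−0.6496) = 4.97×10^-5 A.

4.97×10^-5 A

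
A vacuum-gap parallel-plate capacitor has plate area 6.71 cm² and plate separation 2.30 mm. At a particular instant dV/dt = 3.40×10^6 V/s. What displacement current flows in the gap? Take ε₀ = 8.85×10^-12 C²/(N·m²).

8.78×10^-6 A

C = ε₀A/d = (8.85×10^-12)(6.71×10^-4)/(2.30×10^-3) = 2.582×10^-12 F.
I_d = C dV/dt = (2.582×10^-12)(3.40×10^6) = 8.78×10^-6 A.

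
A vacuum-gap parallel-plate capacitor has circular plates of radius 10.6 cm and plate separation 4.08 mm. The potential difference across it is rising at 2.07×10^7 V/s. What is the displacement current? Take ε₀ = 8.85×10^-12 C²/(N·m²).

The displacement current equals the charging current C dV/dt. With C = ε₀A/d = (8.85×10^-12)(0.03530)/(4.08×10^-3) = 7.657×10^-11 F, I_d = (7.657×10^-11)(2.07×10^7) = 1.58×10^-3 A.

1.58×10^-3 A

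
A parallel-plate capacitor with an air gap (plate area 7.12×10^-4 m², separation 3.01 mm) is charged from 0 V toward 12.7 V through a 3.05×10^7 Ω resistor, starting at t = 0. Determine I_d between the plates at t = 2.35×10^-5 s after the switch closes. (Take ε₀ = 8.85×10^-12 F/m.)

C = ε₀A/d = (8.85×10^-12)(7.12×10^-4)/(3.01×10^-3) = 2.093×10^-12 F and τ = RC = 6.384×10^-5 s. I_d in the gap equals the RC charging current.
I_d(t) = (V₀/R) e^(−t/τ) = 4.164×10^-7 · e^(−0.3681) = 2.88×10^-7 A.

2.88×10^-7 A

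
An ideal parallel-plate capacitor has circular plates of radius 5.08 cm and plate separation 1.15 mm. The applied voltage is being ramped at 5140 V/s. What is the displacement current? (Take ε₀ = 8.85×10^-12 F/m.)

The field between the plates is E = V/d, so dE/dt = (5140)/(1.15×10^-3 m) = 4.470×10^6 V/(m·s).
I_d = ε₀ A (dE/dt) = (8.85×10^-12)(8.107×10^-3)(4.470×10^6) = 3.21×10^-7 A.

3.21×10^-7 A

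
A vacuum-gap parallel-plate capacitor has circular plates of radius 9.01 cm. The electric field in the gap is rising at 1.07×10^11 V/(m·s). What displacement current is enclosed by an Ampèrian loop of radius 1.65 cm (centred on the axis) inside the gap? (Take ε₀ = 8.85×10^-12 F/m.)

Total displacement current: I_d = ε₀(πR²)(dE/dt) = (8.85×10^-12)(0.02550)(1.07×10^11) = 0.02415 A.
Through an area πr² the displacement current is I_d·(πr²/πR²) = I_d (r/R)² = 8.10×10^-4 A.

8.10×10^-4 A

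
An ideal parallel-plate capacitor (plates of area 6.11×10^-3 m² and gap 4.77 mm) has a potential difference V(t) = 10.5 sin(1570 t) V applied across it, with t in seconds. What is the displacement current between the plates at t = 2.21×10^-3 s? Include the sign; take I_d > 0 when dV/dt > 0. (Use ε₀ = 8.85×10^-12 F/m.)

C = ε₀A/d = (8.85×10^-12)(6.11×10^-3)/(4.77×10^-3) = 1.134×10^-11 F. dV/dt = V₀ω·cos(ωt); at ωt = 3.4697 rad this factor is -0.9467.
I_d = C dV/dt = (1.134×10^-11)(10.5)(1570)(-0.9467) = -1.77×10^-7 A.

-1.77×10^-7 A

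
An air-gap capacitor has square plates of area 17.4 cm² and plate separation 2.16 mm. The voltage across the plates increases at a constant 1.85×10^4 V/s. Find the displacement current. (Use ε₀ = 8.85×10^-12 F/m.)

E = V/d so dE/dt = (dV/dt)/d = 8.565×10^6 V/(m·s), and I_d = ε₀ A dE/dt = (8.85×10^-12)(1.74×10^-3)(8.565×10^6) = 1.32×10^-7 A.

1.32×10^-7 A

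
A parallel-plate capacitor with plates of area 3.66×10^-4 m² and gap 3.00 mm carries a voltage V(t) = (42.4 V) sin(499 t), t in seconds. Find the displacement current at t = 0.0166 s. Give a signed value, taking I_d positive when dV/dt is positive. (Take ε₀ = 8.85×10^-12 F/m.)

dE/dt = (V₀ω/d)·cos(ωt) with ωt = 8.2834 rad: (42.4)(499)(-0.4163)/(3.00×10^-3) = -2.936×10^6 V/(m·s).
I_d = ε₀ A dE/dt = (8.85×10^-12)(3.66×10^-4)(-2.936×10^6) = -9.51×10^-9 A.

-9.51×10^-9 A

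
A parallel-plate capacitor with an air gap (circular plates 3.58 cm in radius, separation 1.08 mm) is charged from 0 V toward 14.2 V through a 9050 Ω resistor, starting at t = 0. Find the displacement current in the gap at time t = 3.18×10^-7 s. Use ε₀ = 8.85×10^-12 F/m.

C = ε₀A/d = (8.85×10^-12)(4.026×10^-3)/(1.08×10^-3) = 3.299×10^-11 F, so τ = RC = 2.986×10^-7 s.
The conduction current is I(t) = (V₀/R) e^(−t/τ), and the displacement current between the plates equals it.
t/τ = 1.065; I_d = (14.2/9050) · e^(−1.065) = (1.569×10^-3)(0.3447) = 5.41×10^-4 A.

5.41×10^-4 A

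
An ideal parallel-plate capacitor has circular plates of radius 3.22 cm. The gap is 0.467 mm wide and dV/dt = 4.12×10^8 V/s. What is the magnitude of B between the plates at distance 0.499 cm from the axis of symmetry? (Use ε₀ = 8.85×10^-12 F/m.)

2.45×10^-8 T

I_d = C dV/dt with C = ε₀πR²/d = 6.172×10^-11 F, so I_d = (6.172×10^-11)(4.12×10^8) = 0.02543 A.
An Ampèrian loop of radius r encloses a fraction (r/R)² of I_d. Then B·2πr = μ₀ I_d (r/R)², giving B = μ₀ I_d r/(2πR²) = 2.45×10^-8 T.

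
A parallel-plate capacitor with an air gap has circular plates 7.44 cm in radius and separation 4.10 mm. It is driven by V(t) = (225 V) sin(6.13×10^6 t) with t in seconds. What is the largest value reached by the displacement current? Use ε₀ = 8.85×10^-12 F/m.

0.0518 A

The displacement current equals the conduction current C dV/dt, which peaks at C V₀ ω.
With C = ε₀A/d = (8.85×10^-12)(0.01739)/(4.10×10^-3) = 3.754×10^-11 F and ω = 6.13×10^6 rad/s, I_d,max = (3.754×10^-11)(225)(6.13×10^6) = 0.0518 A.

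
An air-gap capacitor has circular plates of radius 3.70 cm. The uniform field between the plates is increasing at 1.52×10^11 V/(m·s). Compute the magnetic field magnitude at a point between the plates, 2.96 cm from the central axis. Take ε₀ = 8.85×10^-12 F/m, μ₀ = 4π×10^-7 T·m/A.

Total displacement current: I_d = ε₀(πR²)(dE/dt) = (8.85×10^-12)(4.301×10^-3)(1.52×10^11) = 5.786×10^-3 A.
For r < R the Ampère–Maxwell law gives B(2πr) = μ₀ I_d (r²/R²), so B = μ₀ I_d r/(2πR²) = (4π×10^-7)(5.786×10^-3)(0.0296)/(2π·0.0370²) = 2.50×10^-8 T.

2.50×10^-8 T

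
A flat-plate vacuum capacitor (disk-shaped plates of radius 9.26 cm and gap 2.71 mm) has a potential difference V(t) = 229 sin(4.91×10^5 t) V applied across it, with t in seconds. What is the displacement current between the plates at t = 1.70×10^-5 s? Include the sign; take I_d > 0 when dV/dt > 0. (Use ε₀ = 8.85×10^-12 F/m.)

dE/dt = (V₀ω/d)·cos(ωt) with ωt = 8.347 rad: (229)(4.91×10^5)(-0.4733)/(2.71×10^-3) = -1.964×10^10 V/(m·s).
I_d = ε₀ A dE/dt = (8.85×10^-12)(0.02694)(-1.964×10^10) = -4.68×10^-3 A.

-4.68×10^-3 A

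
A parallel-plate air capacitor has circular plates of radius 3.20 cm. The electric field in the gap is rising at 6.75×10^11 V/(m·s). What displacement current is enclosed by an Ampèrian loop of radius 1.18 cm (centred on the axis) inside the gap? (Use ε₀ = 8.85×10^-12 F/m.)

Through the whole plate area (πR² = 3.217×10^-3 m²), I_d = ε₀ πR² dE/dt = 0.01922 A.
The field is uniform, so I_d,enc = I_d (r/R)² = (0.01922)(1.18/3.20)² = 2.61×10^-3 A.

2.61×10^-3 A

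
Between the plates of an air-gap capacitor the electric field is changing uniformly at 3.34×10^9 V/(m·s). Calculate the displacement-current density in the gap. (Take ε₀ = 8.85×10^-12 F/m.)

J_d = ε₀ ∂E/∂t, so J_d = 0.0296 A/m².

0.0296 A/m²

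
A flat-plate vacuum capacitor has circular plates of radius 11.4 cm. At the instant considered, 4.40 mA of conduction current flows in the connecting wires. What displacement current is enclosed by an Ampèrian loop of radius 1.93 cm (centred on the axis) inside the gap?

Between the plates the displacement current equals the wire current: I_d = 4.40 mA = 4.40×10^-3 A.
Since J_d is uniform, the enclosed fraction is (r/R)² = 0.02866, giving I_d,enc = 1.26×10^-4 A.

1.26×10^-4 A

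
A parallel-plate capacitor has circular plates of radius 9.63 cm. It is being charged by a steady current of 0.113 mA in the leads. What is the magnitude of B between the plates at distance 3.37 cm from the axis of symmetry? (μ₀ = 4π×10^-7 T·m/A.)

Between the plates the displacement current equals the wire current: I_d = 0.113 mA = 1.13×10^-4 A.
∮B·dl = μ₀ I_d,enc with I_d,enc = I_d r²/R² = 1.384×10^-5 A; so B = μ₀ I_d,enc/(2πr) = 8.21×10^-11 T.

8.21×10^-11 T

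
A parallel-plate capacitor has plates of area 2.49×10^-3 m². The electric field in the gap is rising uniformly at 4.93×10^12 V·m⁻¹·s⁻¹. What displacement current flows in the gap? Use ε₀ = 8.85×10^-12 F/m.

0.109 A

The displacement current is ε₀ times dΦ_E/dt = ε₀ A dE/dt = (8.85×10^-12)(2.49×10^-3)(4.93×10^12) = 0.109 A.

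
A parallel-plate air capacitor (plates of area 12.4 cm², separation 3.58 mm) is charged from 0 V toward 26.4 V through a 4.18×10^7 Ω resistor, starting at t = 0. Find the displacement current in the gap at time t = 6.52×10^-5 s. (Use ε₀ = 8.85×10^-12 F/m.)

3.80×10^-7 A

C = ε₀A/d = (8.85×10^-12)(1.24×10^-3)/(3.58×10^-3) = 3.065×10^-12 F and τ = RC = 1.281×10^-4 s. I_d in the gap equals the RC charging current.
I_d(t) = (V₀/R) e^(−t/τ) = 6.316×10^-7 · e^(−0.5090) = 3.80×10^-7 A.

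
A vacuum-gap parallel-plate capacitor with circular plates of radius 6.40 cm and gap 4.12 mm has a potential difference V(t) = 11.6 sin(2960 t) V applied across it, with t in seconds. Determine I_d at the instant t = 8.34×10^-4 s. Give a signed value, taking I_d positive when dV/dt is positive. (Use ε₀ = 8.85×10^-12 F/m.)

-7.42×10^-7 A

dV/dt = (11.6)(2960)·cos(2.46864) = -2.685×10^4 V/s.
I_d = C dV/dt with C = ε₀A/d = (8.85×10^-12)(0.01287)/(4.12×10^-3) = 2.765×10^-11 F, so I_d = (2.765×10^-11)(-2.685×10^4) = -7.42×10^-7 A.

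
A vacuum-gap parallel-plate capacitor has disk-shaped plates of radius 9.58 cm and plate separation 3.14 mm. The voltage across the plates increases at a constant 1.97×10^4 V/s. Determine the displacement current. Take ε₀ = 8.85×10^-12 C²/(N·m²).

1.60×10^-6 A

The displacement current equals the charging current C dV/dt. With C = ε₀A/d = (8.85×10^-12)(0.02883)/(3.14×10^-3) = 8.126×10^-11 F, I_d = (8.126×10^-11)(1.97×10^4) = 1.60×10^-6 A.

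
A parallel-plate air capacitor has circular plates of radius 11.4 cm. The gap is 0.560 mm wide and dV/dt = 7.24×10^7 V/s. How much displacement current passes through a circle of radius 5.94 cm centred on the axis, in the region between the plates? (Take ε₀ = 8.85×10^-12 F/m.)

0.0127 A

I_d = C dV/dt with C = ε₀πR²/d = 6.453×10^-10 F, so I_d = (6.453×10^-10)(7.24×10^7) = 0.04672 A.
Through an area πr² the displacement current is I_d·(πr²/πR²) = I_d (r/R)² = 0.0127 A.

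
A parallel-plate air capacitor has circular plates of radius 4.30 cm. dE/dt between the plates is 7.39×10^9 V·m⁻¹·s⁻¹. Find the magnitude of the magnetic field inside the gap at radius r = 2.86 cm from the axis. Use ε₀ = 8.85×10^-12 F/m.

Total displacement current: I_d = ε₀(πR²)(dE/dt) = (8.85×10^-12)(5.809×10^-3)(7.39×10^9) = 3.799×10^-4 A.
For r < R the Ampère–Maxwell law gives B(2πr) = μ₀ I_d (r²/R²), so B = μ₀ I_d r/(2πR²) = (4π×10^-7)(3.799×10^-4)(0.0286)/(2π·0.0430²) = 1.18×10^-9 T.

1.18×10^-9 T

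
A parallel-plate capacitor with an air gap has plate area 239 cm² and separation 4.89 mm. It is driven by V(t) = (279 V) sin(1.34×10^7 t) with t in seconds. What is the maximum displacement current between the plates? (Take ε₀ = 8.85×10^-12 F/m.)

0.162 A

(dE/dt)_max = V₀ω/d = 7.645×10^11 V/(m·s); ω = 1.34×10^7 rad/s.
I_d,max = ε₀ A (dE/dt)_max = (8.85×10^-12)(0.0239)(7.645×10^11) = 0.162 A.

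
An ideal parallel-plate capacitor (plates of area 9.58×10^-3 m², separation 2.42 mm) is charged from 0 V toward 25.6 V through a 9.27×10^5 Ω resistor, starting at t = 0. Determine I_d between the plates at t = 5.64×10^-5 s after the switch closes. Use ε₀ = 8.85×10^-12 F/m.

C = ε₀A/d = (8.85×10^-12)(9.58×10^-3)/(2.42×10^-3) = 3.503×10^-11 F, so τ = RC = 3.247×10^-5 s.
The conduction current is I(t) = (V₀/R) e^(−t/τ), and the displacement current between the plates equals it.
t/τ = 1.737; I_d = (25.6/9.27×10^5) · e^(−1.737) = (2.762×10^-5)(0.1760) = 4.86×10^-6 A.

4.86×10^-6 A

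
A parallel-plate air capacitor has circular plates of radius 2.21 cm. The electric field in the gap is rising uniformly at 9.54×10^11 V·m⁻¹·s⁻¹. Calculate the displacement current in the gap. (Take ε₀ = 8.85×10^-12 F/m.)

0.0130 A

I_d = ε₀ A (dE/dt) = (8.85×10^-12)(1.534×10^-3 m²)(9.54×10^11) = 0.0130 A.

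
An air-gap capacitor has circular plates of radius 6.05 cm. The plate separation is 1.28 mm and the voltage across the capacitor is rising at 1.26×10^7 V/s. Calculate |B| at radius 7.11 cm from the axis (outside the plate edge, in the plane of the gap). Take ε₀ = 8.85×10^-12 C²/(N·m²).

With E = V/d, dE/dt = 9.844×10^9 V/(m·s) and πR² = 0.01150 m², giving I_d = ε₀ πR² dE/dt = 1.002×10^-3 A.
With r > R the enclosed displacement current is the full I_d; B = μ₀ I_d / (2πr) = 2.82×10^-9 T.

2.82×10^-9 T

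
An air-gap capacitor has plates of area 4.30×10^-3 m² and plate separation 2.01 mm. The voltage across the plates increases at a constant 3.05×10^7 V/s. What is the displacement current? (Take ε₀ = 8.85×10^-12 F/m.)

5.77×10^-4 A

C = ε₀A/d = (8.85×10^-12)(4.30×10^-3)/(2.01×10^-3) = 1.893×10^-11 F.
I_d = C dV/dt = (1.893×10^-11)(3.05×10^7) = 5.77×10^-4 A.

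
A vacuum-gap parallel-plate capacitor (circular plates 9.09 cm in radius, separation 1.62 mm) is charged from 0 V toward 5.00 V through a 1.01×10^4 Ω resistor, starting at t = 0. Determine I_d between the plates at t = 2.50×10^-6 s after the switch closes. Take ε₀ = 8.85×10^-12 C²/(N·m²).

C = ε₀A/d = (8.85×10^-12)(0.02596)/(1.62×10^-3) = 1.418×10^-10 F, so τ = RC = 1.432×10^-6 s.
The conduction current is I(t) = (V₀/R) e^(−t/τ), and the displacement current between the plates equals it.
t/τ = 1.746; I_d = (5.00/1.01×10^4) · e^(−1.746) = (4.950×10^-4)(0.1745) = 8.64×10^-5 A.

8.64×10^-5 A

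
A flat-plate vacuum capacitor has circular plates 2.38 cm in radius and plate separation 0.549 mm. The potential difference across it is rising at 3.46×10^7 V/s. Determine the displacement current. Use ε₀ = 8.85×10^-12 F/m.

E = V/d so dE/dt = (dV/dt)/d = 6.302×10^10 V/(m·s), and I_d = ε₀ A dE/dt = (8.85×10^-12)(1.780×10^-3)(6.302×10^10) = 9.93×10^-4 A.

9.93×10^-4 A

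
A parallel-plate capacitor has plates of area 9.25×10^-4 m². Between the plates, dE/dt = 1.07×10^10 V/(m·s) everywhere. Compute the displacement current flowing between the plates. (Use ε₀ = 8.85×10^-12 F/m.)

8.76×10^-5 A

The displacement current is ε₀ times dΦ_E/dt = ε₀ A dE/dt = (8.85×10^-12)(9.25×10^-4)(1.07×10^10) = 8.76×10^-5 A.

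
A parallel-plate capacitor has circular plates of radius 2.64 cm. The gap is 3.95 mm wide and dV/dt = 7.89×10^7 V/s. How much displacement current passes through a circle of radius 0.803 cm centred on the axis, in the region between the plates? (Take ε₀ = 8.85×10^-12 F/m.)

3.58×10^-5 A

With E = V/d, dE/dt = 1.997×10^10 V/(m·s) and πR² = 2.190×10^-3 m², giving I_d = ε₀ πR² dE/dt = 3.870×10^-4 A.
Since J_d is uniform, the enclosed fraction is (r/R)² = 0.09252, giving I_d,enc = 3.58×10^-5 A.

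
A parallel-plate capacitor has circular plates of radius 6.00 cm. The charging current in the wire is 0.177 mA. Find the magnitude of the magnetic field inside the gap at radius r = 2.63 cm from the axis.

2.59×10^-10 T

By continuity the displacement current in the gap matches the conduction current: I_d = 1.77×10^-4 A.
∮B·dl = μ₀ I_d,enc with I_d,enc = I_d r²/R² = 3.401×10^-5 A; so B = μ₀ I_d,enc/(2πr) = 2.59×10^-10 T.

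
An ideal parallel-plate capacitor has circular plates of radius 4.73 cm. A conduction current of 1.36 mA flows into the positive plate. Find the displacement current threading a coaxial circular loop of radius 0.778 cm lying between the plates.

By continuity the displacement current in the gap matches the conduction current: I_d = 1.36×10^-3 A.
Through an area πr² the displacement current is I_d·(πr²/πR²) = I_d (r/R)² = 3.68×10^-5 A.

3.68×10^-5 A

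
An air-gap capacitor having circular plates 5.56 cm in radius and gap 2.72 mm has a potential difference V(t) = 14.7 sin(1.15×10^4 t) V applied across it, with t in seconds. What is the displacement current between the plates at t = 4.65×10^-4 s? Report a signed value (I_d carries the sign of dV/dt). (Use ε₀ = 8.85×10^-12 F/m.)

3.17×10^-6 A

dV/dt = (14.7)(1.15×10^4)·cos(5.3475) = 1.003×10^5 V/s.
I_d = C dV/dt with C = ε₀A/d = (8.85×10^-12)(9.712×10^-3)/(2.72×10^-3) = 3.160×10^-11 F, so I_d = (3.160×10^-11)(1.003×10^5) = 3.17×10^-6 A.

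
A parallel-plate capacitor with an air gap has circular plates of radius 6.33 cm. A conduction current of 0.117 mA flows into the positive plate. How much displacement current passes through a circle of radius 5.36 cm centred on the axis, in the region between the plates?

8.39×10^-5 A

By continuity the displacement current in the gap matches the conduction current: I_d = 1.17×10^-4 A.
Since J_d is uniform, the enclosed fraction is (r/R)² = 0.7170, giving I_d,enc = 8.39×10^-5 A.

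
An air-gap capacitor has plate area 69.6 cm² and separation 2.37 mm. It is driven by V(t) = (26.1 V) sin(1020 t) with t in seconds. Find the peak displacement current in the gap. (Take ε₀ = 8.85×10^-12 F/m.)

6.92×10^-7 A

The displacement current equals the conduction current C dV/dt, which peaks at C V₀ ω.
With C = ε₀A/d = (8.85×10^-12)(6.96×10^-3)/(2.37×10^-3) = 2.599×10^-11 F and ω = 1020 rad/s, I_d,max = (2.599×10^-11)(26.1)(1020) = 6.92×10^-7 A.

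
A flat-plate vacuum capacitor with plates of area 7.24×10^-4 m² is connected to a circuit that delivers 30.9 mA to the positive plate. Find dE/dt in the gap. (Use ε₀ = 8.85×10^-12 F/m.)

4.82×10^12 V/(m·s)

Charge continuity gives I_d = I = 0.0309 A between the plates.
Inverting I_d = ε₀ A dE/dt gives dE/dt = 0.0309 / (8.85×10^-12 · 7.24×10^-4) = 4.82×10^12 V/(m·s).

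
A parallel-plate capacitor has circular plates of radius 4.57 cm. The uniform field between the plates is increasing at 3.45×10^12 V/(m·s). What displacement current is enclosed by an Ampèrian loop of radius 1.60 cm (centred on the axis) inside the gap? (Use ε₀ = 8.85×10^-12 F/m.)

0.0246 A

I_d = ε₀ dΦ_E/dt = ε₀ πR² (dE/dt) = (8.85×10^-12)(6.561×10^-3)(3.45×10^12) = 0.2003 A through the full plate area.
The field is uniform, so I_d,enc = I_d (r/R)² = (0.2003)(1.60/4.57)² = 0.0246 A.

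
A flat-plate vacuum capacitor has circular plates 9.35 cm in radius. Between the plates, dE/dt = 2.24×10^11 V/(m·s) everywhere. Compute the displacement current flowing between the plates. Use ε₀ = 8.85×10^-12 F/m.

0.0544 A

With a uniform field, Φ_E = EA, so I_d = ε₀ A dE/dt = 0.0544 A.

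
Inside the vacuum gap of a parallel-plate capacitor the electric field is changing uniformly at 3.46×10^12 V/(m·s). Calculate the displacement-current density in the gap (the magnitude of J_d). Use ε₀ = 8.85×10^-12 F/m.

J_d = ε₀ ∂E/∂t, so J_d = 30.6 A/m².

30.6 A/m²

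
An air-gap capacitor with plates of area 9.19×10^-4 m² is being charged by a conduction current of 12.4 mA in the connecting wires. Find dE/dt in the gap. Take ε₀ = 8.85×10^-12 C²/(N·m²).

Charge continuity gives I_d = I = 0.0124 A between the plates.
Then dE/dt = I_d/(ε₀A) = 1.52×10^12 V/(m·s).

1.52×10^12 V/(m·s)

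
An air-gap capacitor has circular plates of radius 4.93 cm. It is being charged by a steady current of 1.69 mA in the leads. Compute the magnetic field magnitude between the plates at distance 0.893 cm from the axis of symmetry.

1.24×10^-9 T

By continuity the displacement current in the gap matches the conduction current: I_d = 1.69×10^-3 A.
For r < R the Ampère–Maxwell law gives B(2πr) = μ₀ I_d (r²/R²), so B = μ₀ I_d r/(2πR²) = (4π×10^-7)(1.69×10^-3)(8.93×10^-3)/(2π·0.0493²) = 1.24×10^-9 T.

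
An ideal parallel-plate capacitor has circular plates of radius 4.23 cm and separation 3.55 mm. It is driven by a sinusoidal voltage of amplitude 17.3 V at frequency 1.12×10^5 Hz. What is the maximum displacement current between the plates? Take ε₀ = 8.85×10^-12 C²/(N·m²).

1.71×10^-4 A

C = ε₀A/d = (8.85×10^-12)(5.621×10^-3)/(3.55×10^-3) = 1.401×10^-11 F; ω = 2πf = 7.037×10^5 rad/s.
I_d = C dV/dt, so |I_d|_max = C V₀ ω = (1.401×10^-11)(17.3)(7.037×10^5) = 1.71×10^-4 A.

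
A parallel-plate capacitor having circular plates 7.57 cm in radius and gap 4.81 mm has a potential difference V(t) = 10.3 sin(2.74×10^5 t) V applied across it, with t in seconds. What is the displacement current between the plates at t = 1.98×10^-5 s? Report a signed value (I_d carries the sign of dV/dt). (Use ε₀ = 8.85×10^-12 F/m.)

6.11×10^-5 A

C = ε₀A/d = (8.85×10^-12)(0.01800)/(4.81×10^-3) = 3.312×10^-11 F. dV/dt = V₀ω·cos(ωt); at ωt = 5.4252 rad this factor is 0.6540.
I_d = C dV/dt = (3.312×10^-11)(10.3)(2.74×10^5)(0.6540) = 6.11×10^-5 A.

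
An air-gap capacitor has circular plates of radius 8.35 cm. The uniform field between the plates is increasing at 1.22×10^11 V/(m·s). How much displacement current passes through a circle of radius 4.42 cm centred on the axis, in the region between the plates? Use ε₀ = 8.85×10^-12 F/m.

I_d = ε₀ dΦ_E/dt = ε₀ πR² (dE/dt) = (8.85×10^-12)(0.02190)(1.22×10^11) = 0.02365 A through the full plate area.
Since J_d is uniform, the enclosed fraction is (r/R)² = 0.2802, giving I_d,enc = 6.63×10^-3 A.

6.63×10^-3 A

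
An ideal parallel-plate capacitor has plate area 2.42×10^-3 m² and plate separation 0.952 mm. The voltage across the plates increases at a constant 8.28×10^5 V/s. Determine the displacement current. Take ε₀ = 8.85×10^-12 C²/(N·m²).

1.86×10^-5 A

The displacement current equals the charging current C dV/dt. With C = ε₀A/d = (8.85×10^-12)(2.42×10^-3)/(9.52×10^-4) = 2.250×10^-11 F, I_d = (2.250×10^-11)(8.28×10^5) = 1.86×10^-5 A.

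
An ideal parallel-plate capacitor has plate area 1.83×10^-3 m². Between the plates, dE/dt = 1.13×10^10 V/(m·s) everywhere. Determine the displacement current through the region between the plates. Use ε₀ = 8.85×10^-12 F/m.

1.83×10^-4 A

The displacement current is ε₀ times dΦ_E/dt = ε₀ A dE/dt = (8.85×10^-12)(1.83×10^-3)(1.13×10^10) = 1.83×10^-4 A.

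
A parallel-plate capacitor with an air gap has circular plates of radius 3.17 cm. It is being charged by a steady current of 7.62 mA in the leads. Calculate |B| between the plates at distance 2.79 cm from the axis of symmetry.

By continuity the displacement current in the gap matches the conduction current: I_d = 7.62×10^-3 A.
∮B·dl = μ₀ I_d,enc with I_d,enc = I_d r²/R² = 5.903×10^-3 A; so B = μ₀ I_d,enc/(2πr) = 4.23×10^-8 T.

4.23×10^-8 T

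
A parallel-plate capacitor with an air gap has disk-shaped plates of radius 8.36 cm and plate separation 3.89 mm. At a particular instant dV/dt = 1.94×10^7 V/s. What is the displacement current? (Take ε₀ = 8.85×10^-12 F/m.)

9.69×10^-4 A

E = V/d so dE/dt = (dV/dt)/d = 4.987×10^9 V/(m·s), and I_d = ε₀ A dE/dt = (8.85×10^-12)(0.02196)(4.987×10^9) = 9.69×10^-4 A.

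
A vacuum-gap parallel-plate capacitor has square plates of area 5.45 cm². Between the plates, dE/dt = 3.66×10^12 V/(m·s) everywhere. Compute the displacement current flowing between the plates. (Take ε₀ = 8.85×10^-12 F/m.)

0.0177 A

The displacement current is ε₀ times dΦ_E/dt = ε₀ A dE/dt = (8.85×10^-12)(5.45×10^-4)(3.66×10^12) = 0.0177 A.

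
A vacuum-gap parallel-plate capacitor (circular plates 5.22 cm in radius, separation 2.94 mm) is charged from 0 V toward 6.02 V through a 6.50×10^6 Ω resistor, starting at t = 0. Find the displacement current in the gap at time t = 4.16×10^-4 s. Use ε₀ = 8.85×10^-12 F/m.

C = ε₀A/d = (8.85×10^-12)(8.560×10^-3)/(2.94×10^-3) = 2.577×10^-11 F and τ = RC = 1.675×10^-4 s. I_d in the gap equals the RC charging current.
I_d(t) = (V₀/R) e^(−t/τ) = 9.262×10^-7 · e^(−2.484) = 7.73×10^-8 A.

7.73×10^-8 A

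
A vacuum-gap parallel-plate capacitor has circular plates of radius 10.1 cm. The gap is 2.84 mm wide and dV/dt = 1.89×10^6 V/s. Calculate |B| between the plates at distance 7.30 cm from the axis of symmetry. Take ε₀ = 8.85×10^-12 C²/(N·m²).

2.70×10^-10 T

dE/dt = (dV/dt)/d = 6.655×10^8 V/(m·s); I_d = ε₀(πR²)(dE/dt) = (8.85×10^-12)(0.03205)(6.655×10^8) = 1.888×10^-4 A.
∮B·dl = μ₀ I_d,enc with I_d,enc = I_d r²/R² = 9.863×10^-5 A; so B = μ₀ I_d,enc/(2πr) = 2.70×10^-10 T.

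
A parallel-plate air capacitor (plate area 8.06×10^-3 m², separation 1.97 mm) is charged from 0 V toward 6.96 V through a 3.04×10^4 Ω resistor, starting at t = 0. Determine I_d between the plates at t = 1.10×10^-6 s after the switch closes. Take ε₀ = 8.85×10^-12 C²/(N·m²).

C = ε₀A/d = (8.85×10^-12)(8.06×10^-3)/(1.97×10^-3) = 3.621×10^-11 F, so τ = RC = 1.101×10^-6 s.
The conduction current is I(t) = (V₀/R) e^(−t/τ), and the displacement current between the plates equals it.
t/τ = 0.9991; I_d = (6.96/3.04×10^4) · e^(−0.9991) = (2.289×10^-4)(0.3682) = 8.43×10^-5 A.

8.43×10^-5 A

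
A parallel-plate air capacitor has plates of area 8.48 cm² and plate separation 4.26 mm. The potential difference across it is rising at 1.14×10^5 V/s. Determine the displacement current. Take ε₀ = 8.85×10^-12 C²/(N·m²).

2.01×10^-7 A

The displacement current equals the charging current C dV/dt. With C = ε₀A/d = (8.85×10^-12)(8.48×10^-4)/(4.26×10^-3) = 1.762×10^-12 F, I_d = (1.762×10^-12)(1.14×10^5) = 2.01×10^-7 A.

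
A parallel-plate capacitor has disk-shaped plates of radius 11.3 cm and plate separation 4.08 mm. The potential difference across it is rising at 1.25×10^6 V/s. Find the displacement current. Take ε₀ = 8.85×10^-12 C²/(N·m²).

1.09×10^-4 A

The displacement current equals the charging current C dV/dt. With C = ε₀A/d = (8.85×10^-12)(0.04011)/(4.08×10^-3) = 8.700×10^-11 F, I_d = (8.700×10^-11)(1.25×10^6) = 1.09×10^-4 A.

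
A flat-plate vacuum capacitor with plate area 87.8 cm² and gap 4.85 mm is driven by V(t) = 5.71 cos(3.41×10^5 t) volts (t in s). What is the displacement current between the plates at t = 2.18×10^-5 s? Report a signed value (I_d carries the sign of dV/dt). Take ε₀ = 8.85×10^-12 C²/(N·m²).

-2.85×10^-5 A

C = ε₀A/d = (8.85×10^-12)(8.78×10^-3)/(4.85×10^-3) = 1.602×10^-11 F. dV/dt = V₀ω·−sin(ωt); at ωt = 7.4338 rad this factor is -0.9130.
I_d = C dV/dt = (1.602×10^-11)(5.71)(3.41×10^5)(-0.9130) = -2.85×10^-5 A.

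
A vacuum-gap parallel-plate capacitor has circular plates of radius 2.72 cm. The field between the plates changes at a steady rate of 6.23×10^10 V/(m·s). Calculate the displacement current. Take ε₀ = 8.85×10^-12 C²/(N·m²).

1.28×10^-3 A

The displacement current is ε₀ times dΦ_E/dt = ε₀ A dE/dt = (8.85×10^-12)(2.324×10^-3)(6.23×10^10) = 1.28×10^-3 A.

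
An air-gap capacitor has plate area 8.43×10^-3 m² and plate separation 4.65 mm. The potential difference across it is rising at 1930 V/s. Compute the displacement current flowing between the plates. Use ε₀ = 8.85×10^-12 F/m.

The field between the plates is E = V/d, so dE/dt = (1930)/(4.65×10^-3 m) = 4.151×10^5 V/(m·s).
I_d = ε₀ A (dE/dt) = (8.85×10^-12)(8.43×10^-3)(4.151×10^5) = 3.10×10^-8 A.

3.10×10^-8 A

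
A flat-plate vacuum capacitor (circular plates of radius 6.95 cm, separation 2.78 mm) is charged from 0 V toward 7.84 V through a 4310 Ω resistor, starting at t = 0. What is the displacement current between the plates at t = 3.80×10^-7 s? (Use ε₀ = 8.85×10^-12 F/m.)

C = ε₀A/d = (8.85×10^-12)(0.01517)/(2.78×10^-3) = 4.829×10^-11 F and τ = RC = 2.081×10^-7 s. I_d in the gap equals the RC charging current.
I_d(t) = (V₀/R) e^(−t/τ) = 1.819×10^-3 · e^(−1.826) = 2.93×10^-4 A.

2.93×10^-4 A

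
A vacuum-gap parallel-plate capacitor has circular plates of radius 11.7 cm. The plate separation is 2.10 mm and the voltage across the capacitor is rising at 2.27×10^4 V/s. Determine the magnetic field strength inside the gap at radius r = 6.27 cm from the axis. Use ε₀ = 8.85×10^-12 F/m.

3.77×10^-12 T

dE/dt = (dV/dt)/d = 1.081×10^7 V/(m·s); I_d = ε₀(πR²)(dE/dt) = (8.85×10^-12)(0.04301)(1.081×10^7) = 4.115×10^-6 A.
For r < R the Ampère–Maxwell law gives B(2πr) = μ₀ I_d (r²/R²), so B = μ₀ I_d r/(2πR²) = (4π×10^-7)(4.115×10^-6)(0.0627)/(2π·0.117²) = 3.77×10^-12 T.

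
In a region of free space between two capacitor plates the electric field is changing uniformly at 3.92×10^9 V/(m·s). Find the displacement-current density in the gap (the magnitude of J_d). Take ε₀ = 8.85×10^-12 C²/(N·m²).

0.0347 A/m²

The displacement-current density is ε₀ ∂E/∂t = (8.85×10^-12)(3.92×10^9) = 0.0347 A/m².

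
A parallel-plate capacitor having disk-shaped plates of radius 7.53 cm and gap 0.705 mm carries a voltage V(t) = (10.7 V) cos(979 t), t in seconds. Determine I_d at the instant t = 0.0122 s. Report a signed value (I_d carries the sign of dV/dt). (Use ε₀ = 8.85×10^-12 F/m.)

dE/dt = (V₀ω/d)·−sin(ωt) with ωt = 11.9438 rad: (10.7)(979)(0.5831)/(7.05×10^-4) = 8.664×10^6 V/(m·s).
I_d = ε₀ A dE/dt = (8.85×10^-12)(0.01781)(8.664×10^6) = 1.37×10^-6 A.

1.37×10^-6 A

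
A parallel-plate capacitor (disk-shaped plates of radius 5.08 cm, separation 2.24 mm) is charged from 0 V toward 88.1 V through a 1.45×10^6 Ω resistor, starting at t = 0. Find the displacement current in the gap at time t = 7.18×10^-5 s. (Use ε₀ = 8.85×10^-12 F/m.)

1.29×10^-5 A

C = ε₀A/d = (8.85×10^-12)(8.107×10^-3)/(2.24×10^-3) = 3.203×10^-11 F and τ = RC = 4.644×10^-5 s. I_d in the gap equals the RC charging current.
I_d(t) = (V₀/R) e^(−t/τ) = 6.076×10^-5 · e^(−1.546) = 1.29×10^-5 A.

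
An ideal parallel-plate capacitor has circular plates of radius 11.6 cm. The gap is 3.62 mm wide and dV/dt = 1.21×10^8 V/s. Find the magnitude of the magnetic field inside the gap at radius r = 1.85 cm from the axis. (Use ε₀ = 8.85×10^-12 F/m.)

3.44×10^-9 T

dE/dt = (dV/dt)/d = 3.343×10^10 V/(m·s); I_d = ε₀(πR²)(dE/dt) = (8.85×10^-12)(0.04227)(3.343×10^10) = 0.01251 A.
∮B·dl = μ₀ I_d,enc with I_d,enc = I_d r²/R² = 3.182×10^-4 A; so B = μ₀ I_d,enc/(2πr) = 3.44×10^-9 T.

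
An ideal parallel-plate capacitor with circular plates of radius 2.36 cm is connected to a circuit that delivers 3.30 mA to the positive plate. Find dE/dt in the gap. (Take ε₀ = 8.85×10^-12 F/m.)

By continuity, I_d in the gap equals the 3.30 mA flowing in the wire.
Then dE/dt = I_d/(ε₀A) = 2.13×10^11 V/(m·s).

2.13×10^11 V/(m·s)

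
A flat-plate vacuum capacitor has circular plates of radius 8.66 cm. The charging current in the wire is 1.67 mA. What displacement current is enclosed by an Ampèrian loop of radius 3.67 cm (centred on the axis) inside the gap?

No conduction current crosses the gap, so I_d there equals the 1.67×10^-3 A in the leads.
Through an area πr² the displacement current is I_d·(πr²/πR²) = I_d (r/R)² = 3.00×10^-4 A.

3.00×10^-4 A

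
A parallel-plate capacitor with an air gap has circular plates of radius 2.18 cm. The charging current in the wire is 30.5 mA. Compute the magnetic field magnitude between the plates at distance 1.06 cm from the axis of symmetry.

No conduction current crosses the gap, so I_d there equals the 0.0305 A in the leads.
∮B·dl = μ₀ I_d,enc with I_d,enc = I_d r²/R² = 7.211×10^-3 A; so B = μ₀ I_d,enc/(2πr) = 1.36×10^-7 T.

1.36×10^-7 T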